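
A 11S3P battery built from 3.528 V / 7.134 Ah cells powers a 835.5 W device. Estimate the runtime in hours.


Step 1: E_pack = Ns * V_cell * Np * C_cell = 11 * 3.528 * 3 * 7.134 = 830.57 Wh
Step 2: t = E_pack / P = 830.57 / 835.5 = 0.9941 hr

0.9941 hr


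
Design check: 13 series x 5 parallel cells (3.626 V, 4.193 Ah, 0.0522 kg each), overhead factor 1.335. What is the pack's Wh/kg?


Step 1: V_pack = 13 * 3.626 = 47.138 V
Step 2: C_pack = 5 * 4.193 = 20.965 Ah
Step 3: E_pack = V_pack * C_pack = 47.138 * 20.965 = 988.25 Wh
Step 4: m_pack = 13 * 5 * 0.0522 * 1.335 = 4.5297 kg
Step 5: ED = E_pack / m_pack = 988.25 / 4.5297 = 218.2 Wh/kg

218.2 Wh/kg


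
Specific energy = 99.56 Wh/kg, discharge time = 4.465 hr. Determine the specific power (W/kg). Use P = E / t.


Specific power = 99.56 Wh/kg / 4.465 hr = 22.30 W/kg

22.30 W/kg


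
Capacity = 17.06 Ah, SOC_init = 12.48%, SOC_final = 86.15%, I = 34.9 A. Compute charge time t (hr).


Step 1: dSOC = 86.15% - 12.48% = 73.67%
Step 2: delta_Ah = 17.06 * 73.67 / 100 = 12.568 Ah
Step 3: t = 12.568 / 34.9 = 0.3601 hr

0.3601 hr


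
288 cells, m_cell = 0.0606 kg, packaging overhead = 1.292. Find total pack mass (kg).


m_pack = n * m_cell * overhead = 288 * 0.0606 * 1.292 = 22.55 kg

22.55 kg


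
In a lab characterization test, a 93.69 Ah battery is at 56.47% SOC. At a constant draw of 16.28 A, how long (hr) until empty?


Step 1: remaining = SOC/100 * C_total = 56.47/100 * 93.69 = 52.907 Ah
Step 2: t = remaining / I = 52.907 / 16.28 = 3.250 hr

3.250 hr


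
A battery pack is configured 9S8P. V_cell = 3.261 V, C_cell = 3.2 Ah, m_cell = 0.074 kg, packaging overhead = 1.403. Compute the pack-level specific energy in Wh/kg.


Step 1: V_pack = 9 * 3.261 = 29.349 V
Step 2: C_pack = 8 * 3.2 = 25.6 Ah
Step 3: E_pack = V_pack * C_pack = 29.349 * 25.6 = 751.33 Wh
Step 4: m_pack = 9 * 8 * 0.074 * 1.403 = 7.4752 kg
Step 5: ED = E_pack / m_pack = 751.33 / 7.4752 = 100.5 Wh/kg

100.5 Wh/kg


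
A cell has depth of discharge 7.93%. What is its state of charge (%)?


SOC = 100 - DOD = 100 - 7.93 = 92.07%

92.07%


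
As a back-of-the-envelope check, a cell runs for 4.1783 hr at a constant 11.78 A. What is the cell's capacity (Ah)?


C = I * t = 11.78 * 4.1783 = 49.22 Ah

49.22 Ah


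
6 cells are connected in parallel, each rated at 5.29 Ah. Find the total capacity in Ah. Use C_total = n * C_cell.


C_total = 6 * 5.29 = 31.74 Ah

31.74 Ah


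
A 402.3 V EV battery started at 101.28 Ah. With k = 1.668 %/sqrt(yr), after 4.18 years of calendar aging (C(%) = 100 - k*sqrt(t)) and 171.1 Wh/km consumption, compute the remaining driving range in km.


Step 1: capacity retention = 100 - 1.668 * sqrt(4.18) = 100 - 1.668 * 2.0445 = 96.59%
Step 2: C_now = 101.28 * 96.59/100 = 97.826 Ah
Step 3: E_pack = V * C_now = 402.3 * 97.826 = 39355 Wh
Step 4: range = E_pack / consumption = 39355 / 171.1 = 230.0 km

230.0 km


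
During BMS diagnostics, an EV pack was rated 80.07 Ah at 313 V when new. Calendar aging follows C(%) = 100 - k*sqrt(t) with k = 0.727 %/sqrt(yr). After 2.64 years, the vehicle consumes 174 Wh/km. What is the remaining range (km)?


Step 1: capacity retention = 100 - 0.727 * sqrt(2.64) = 100 - 0.727 * 1.6248 = 98.819%
Step 2: C_now = 80.07 * 98.819/100 = 79.124 Ah
Step 3: E_pack = V * C_now = 313 * 79.124 = 24766 Wh
Step 4: range = E_pack / consumption = 24766 / 174 = 142.3 km

142.3 km


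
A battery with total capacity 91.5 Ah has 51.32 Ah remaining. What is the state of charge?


SOC% = 51.32 / 91.5 * 100 = 56.09%

56.09%


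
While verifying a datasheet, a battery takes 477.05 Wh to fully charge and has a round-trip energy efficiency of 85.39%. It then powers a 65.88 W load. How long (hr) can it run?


Step 1: E_discharge = eta/100 * E_charge = 85.39/100 * 477.05 = 407.35 Wh
Step 2: t = E_discharge / P = 407.35 / 65.88 = 6.183 hr

6.183 hr


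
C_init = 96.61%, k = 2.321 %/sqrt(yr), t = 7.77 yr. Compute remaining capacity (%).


sqrt(t) = sqrt(7.77) = 2.7875
C_final = 96.61 - 2.321 * 2.7875 = 90.14%

90.14%


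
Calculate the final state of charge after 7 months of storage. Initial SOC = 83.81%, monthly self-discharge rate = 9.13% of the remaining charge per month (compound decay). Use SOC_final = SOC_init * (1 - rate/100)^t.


Monthly retention factor = 1 - 9.13/100 = 0.9087
Over 7 months: factor^7 = 0.51162
SOC_final = 83.81 * 0.51162 = 42.88%

42.88%


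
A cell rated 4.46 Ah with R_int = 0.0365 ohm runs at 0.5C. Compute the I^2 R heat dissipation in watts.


Step 1: I = C_rate * capacity = 0.5 * 4.46 = 2.23 A
Step 2: Q = I^2 * R = 2.23^2 * 0.0365 = 4.9729 * 0.0365 = 0.1815 W

0.1815 W


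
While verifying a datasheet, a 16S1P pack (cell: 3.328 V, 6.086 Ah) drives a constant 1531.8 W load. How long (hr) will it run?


Step 1: E_pack = Ns * V_cell * Np * C_cell = 16 * 3.328 * 1 * 6.086 = 324.07 Wh
Step 2: t = E_pack / P = 324.07 / 1531.8 = 0.2116 hr

0.2116 hr


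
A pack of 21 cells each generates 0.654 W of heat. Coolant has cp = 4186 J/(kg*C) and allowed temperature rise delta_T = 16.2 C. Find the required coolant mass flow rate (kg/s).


Q_total = 21 * 0.654 = 13.734 W
m_dot = Q_total / (cp * dT) = 13.734 / (4186 * 16.2) = 2.025e-04 kg/s

2.025e-04 kg/s


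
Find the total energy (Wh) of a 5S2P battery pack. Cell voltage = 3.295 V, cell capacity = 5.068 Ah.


V_pack = 5 * 3.295 = 16.475 V
C_pack = 2 * 5.068 = 10.136 Ah
E = V_pack * C_pack = 16.475 * 10.136 = 167.0 Wh

167.0 Wh


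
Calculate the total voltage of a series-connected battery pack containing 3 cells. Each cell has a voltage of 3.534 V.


With 3 cells in series at 3.534 V each, V_pack = 10.602 V

10.602 V


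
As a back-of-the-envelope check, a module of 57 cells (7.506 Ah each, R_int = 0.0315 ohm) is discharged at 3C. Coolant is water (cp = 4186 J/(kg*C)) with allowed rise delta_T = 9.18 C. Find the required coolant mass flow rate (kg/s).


Step 1: I = 3 * 7.506 = 22.518 A
Step 2: Q_cell = I^2 * R = 22.518^2 * 0.0315 = 15.972 W
Step 3: Q_total = 57 * 15.972 = 910.4 W
Step 4: m_dot = Q_total / (cp * dT) = 910.4 / (4186 * 9.18) = 0.02369 kg/s

0.02369 kg/s


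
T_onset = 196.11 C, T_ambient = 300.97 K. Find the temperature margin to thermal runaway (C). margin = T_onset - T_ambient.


Convert: T_ambient = 300.97 K = 27.82 C
margin = 196.11 - 27.82 = 168.29 C

168.29 C


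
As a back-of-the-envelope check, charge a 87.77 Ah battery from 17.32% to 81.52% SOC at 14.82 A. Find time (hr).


delta_Ah = 87.77 * (81.52 - 17.32) / 100 = 56.348 Ah
t = delta_Ah / I = 56.348 / 14.82 = 3.802 hr

3.802 hr


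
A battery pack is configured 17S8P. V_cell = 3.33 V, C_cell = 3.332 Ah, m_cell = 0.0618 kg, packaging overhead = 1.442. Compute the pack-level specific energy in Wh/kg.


Step 1: V_pack = 17 * 3.33 = 56.61 V
Step 2: C_pack = 8 * 3.332 = 26.656 Ah
Step 3: E_pack = V_pack * C_pack = 56.61 * 26.656 = 1509 Wh
Step 4: m_pack = 17 * 8 * 0.0618 * 1.442 = 12.12 kg
Step 5: ED = E_pack / m_pack = 1509 / 12.12 = 124.5 Wh/kg

124.5 Wh/kg


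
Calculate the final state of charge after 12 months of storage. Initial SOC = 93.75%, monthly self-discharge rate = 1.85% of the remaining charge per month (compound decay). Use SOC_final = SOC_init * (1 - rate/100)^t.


Monthly retention factor = 1 - 1.85/100 = 0.9815
Over 12 months: factor^12 = 0.79925
SOC_final = 93.75 * 0.79925 = 74.93%

74.93%


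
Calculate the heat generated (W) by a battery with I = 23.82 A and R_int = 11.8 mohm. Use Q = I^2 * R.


Convert: R = 11.8 mohm = 0.0118 ohm
I^2 = 567.39
Q = 567.39 * 0.0118 = 6.695 W

6.695 W


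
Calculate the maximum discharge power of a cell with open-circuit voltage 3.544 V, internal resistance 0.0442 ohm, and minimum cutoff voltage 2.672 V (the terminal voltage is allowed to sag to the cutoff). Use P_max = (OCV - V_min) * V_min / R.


dV = OCV - V_min = 0.872 V (so I_max = dV / R)
P_max = dV * V_min / R = 0.872 * 2.672 / 0.0442 = 52.71 W

52.71 W


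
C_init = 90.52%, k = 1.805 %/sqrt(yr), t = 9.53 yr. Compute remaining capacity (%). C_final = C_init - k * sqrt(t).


Step 1: sqrt(9.53 yr) = 3.0871
Step 2: drop = 1.805 * 3.0871 = 5.5722
Step 3: C_final = 90.52 - 5.5722 = 84.95%

84.95%


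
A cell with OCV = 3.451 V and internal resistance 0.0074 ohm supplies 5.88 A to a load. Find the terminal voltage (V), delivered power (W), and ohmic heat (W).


Step 1: V_terminal = OCV - I*R = 3.451 - 5.88 * 0.0074 = 3.4075 V
Step 2: P_out = V_terminal * I = 3.4075 * 5.88 = 20.04 W
Step 3: Q = I^2 * R = 5.88^2 * 0.0074 = 0.2559 W

V=3.4075 V, P=20.04 W, Q=0.2559 W


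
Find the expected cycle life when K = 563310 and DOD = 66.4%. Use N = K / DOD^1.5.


Step 1: DOD^1.5 = 66.4^1.5 = 541.07
Step 2: N = 563310 / 541.07 = 1041 cycles

1041 cycles


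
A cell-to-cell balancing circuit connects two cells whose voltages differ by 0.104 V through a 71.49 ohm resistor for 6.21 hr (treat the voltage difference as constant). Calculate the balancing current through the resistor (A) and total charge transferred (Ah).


First, Ohm's law: I_bal = 0.104 V / 71.49 ohm = 0.0014547 A
Then Q = I * t = 0.0014547 A * 6.21 hr = 0.009034 Ah

I=0.0014547 A, Q=0.009034 Ah


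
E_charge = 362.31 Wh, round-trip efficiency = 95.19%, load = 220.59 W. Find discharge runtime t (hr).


Step 1: E_discharge = eta/100 * E_charge = 95.19/100 * 362.31 = 344.88 Wh
Step 2: t = E_discharge / P = 344.88 / 220.59 = 1.563 hr

1.563 hr


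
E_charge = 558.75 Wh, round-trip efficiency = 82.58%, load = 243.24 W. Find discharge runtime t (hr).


Step 1: E_discharge = eta/100 * E_charge = 82.58/100 * 558.75 = 461.42 Wh
Step 2: t = E_discharge / P = 461.42 / 243.24 = 1.897 hr

1.897 hr


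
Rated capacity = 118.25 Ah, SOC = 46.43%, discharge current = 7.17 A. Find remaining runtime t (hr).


Step 1: remaining = SOC/100 * C_total = 46.43/100 * 118.25 = 54.903 Ah
Step 2: t = remaining / I = 54.903 / 7.17 = 7.657 hr

7.657 hr


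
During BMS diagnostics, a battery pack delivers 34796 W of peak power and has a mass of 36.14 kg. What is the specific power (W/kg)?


SP = P / m = 34796 / 36.14 = 962.8 W/kg

962.8 W/kg


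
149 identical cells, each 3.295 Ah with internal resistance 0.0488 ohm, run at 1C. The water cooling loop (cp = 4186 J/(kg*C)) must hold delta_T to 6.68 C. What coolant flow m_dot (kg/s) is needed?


Step 1: I = 1 * 3.295 = 3.295 A
Step 2: Q_cell = I^2 * R = 3.295^2 * 0.0488 = 0.52982 W
Step 3: Q_total = 149 * 0.52982 = 78.943 W
Step 4: m_dot = Q_total / (cp * dT) = 78.943 / (4186 * 6.68) = 0.002823 kg/s

0.002823 kg/s


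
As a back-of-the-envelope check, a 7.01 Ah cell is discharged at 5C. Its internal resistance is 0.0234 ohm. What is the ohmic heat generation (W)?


Step 1: I = C_rate * capacity = 5 * 7.01 = 35.05 A
Step 2: Q = I^2 * R = 35.05^2 * 0.0234 = 1228.5 * 0.0234 = 28.75 W

28.75 W


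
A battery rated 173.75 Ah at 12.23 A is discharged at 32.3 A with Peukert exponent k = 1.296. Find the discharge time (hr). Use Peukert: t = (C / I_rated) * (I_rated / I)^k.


Step 1: t_rated = C / I_rated = 173.75 / 12.23 = 14.207 hr
Step 2: ratio = 12.23 / 32.3 = 0.37864
Step 3: ratio^k = 0.37864^1.296 = 0.28404
Step 4: t = t_rated * ratio^k = 14.207 * 0.28404 = 4.035 hr

4.035 hr


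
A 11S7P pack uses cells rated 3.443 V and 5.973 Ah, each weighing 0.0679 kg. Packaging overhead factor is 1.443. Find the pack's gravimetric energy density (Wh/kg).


Step 1: V_pack = 11 * 3.443 = 37.873 V
Step 2: C_pack = 7 * 5.973 = 41.811 Ah
Step 3: E_pack = V_pack * C_pack = 37.873 * 41.811 = 1583.5 Wh
Step 4: m_pack = 11 * 7 * 0.0679 * 1.443 = 7.5444 kg
Step 5: ED = E_pack / m_pack = 1583.5 / 7.5444 = 209.9 Wh/kg

209.9 Wh/kg


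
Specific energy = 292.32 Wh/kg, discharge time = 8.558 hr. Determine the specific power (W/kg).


P_specific = E / t = 292.32 / 8.558 = 34.16 W/kg

34.16 W/kg


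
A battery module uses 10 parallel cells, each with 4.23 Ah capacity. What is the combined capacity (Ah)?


C_total = 10 * 4.23 = 42.3 Ah

42.3 Ah


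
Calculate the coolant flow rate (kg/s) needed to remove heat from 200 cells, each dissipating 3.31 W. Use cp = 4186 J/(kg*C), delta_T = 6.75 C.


Q_total = 200 * 3.31 = 662 W
m_dot = Q_total / (cp * dT) = 662 / (4186 * 6.75) = 0.02343 kg/s

0.02343 kg/s


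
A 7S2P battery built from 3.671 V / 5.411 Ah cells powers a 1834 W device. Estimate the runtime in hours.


Step 1: E_pack = Ns * V_cell * Np * C_cell = 7 * 3.671 * 2 * 5.411 = 278.09 Wh
Step 2: t = E_pack / P = 278.09 / 1834 = 0.1516 hr

0.1516 hr


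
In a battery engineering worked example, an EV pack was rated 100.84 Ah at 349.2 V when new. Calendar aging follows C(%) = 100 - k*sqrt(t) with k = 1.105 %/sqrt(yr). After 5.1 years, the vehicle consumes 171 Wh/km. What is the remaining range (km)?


Step 1: capacity retention = 100 - 1.105 * sqrt(5.1) = 100 - 1.105 * 2.2583 = 97.505%
Step 2: C_now = 100.84 * 97.505/100 = 98.324 Ah
Step 3: E_pack = V * C_now = 349.2 * 98.324 = 34335 Wh
Step 4: range = E_pack / consumption = 34335 / 171 = 200.8 km

200.8 km


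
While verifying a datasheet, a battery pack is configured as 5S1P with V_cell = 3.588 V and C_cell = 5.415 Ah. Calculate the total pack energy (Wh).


E = Ns * Vcell * Np * Ccell = 5 * 3.588 * 1 * 5.415 = 97.15 Wh

97.15 Wh


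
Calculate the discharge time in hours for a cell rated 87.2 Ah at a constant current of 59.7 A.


t = capacity / current = 87.2 / 59.7 = 1.461 hr

1.461 hr


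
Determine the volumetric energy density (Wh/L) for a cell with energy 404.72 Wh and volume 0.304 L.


Volumetric ED = 404.72 Wh / 0.304 L = 1331 Wh/L

1331 Wh/L


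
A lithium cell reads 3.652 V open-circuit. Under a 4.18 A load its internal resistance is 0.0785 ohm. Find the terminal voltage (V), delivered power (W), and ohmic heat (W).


Step 1: V_terminal = OCV - I*R = 3.652 - 4.18 * 0.0785 = 3.3239 V
Step 2: P_out = V_terminal * I = 3.3239 * 4.18 = 13.89 W
Step 3: Q = I^2 * R = 4.18^2 * 0.0785 = 1.372 W

V=3.3239 V, P=13.89 W, Q=1.372 W


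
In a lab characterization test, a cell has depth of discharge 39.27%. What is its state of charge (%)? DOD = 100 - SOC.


SOC = 100 - DOD = 100 - 39.27 = 60.73%

60.73%


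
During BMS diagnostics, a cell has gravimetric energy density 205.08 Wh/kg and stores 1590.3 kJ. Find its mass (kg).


Convert: E = 1590.3 kJ = 441.75 Wh
m = E / ED = 441.75 / 205.08 = 2.154 kg

2.154 kg


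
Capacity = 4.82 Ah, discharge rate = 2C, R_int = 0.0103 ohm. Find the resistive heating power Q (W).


Step 1: I = C_rate * capacity = 2 * 4.82 = 9.64 A
Step 2: Q = I^2 * R = 9.64^2 * 0.0103 = 92.93 * 0.0103 = 0.9572 W

0.9572 W


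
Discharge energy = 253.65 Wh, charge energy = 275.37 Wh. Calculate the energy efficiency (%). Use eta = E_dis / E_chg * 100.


Round-trip efficiency = 253.65/275.37 * 100% = 92.11%

92.11%


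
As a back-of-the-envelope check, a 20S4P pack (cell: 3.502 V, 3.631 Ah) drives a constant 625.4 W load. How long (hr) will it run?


Step 1: E_pack = Ns * V_cell * Np * C_cell = 20 * 3.502 * 4 * 3.631 = 1017.3 Wh
Step 2: t = E_pack / P = 1017.3 / 625.4 = 1.627 hr

1.627 hr


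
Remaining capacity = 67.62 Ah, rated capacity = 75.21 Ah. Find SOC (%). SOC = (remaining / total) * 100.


SOC = (remaining / total) * 100 = (67.62 / 75.21) * 100 = 89.91%

89.91%


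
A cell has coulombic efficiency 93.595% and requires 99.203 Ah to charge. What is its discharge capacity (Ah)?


Q_dis = eta/100 * Q_chg = 93.595/100 * 99.203 = 92.85 Ah

92.85 Ah


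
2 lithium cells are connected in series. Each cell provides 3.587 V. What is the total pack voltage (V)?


V_pack = n * V_cell = 2 * 3.587 = 7.174 V

7.174 V


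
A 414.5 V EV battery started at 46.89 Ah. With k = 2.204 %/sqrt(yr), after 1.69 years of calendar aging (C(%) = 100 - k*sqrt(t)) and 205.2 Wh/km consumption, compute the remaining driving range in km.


Step 1: capacity retention = 100 - 2.204 * sqrt(1.69) = 100 - 2.204 * 1.3 = 97.135%
Step 2: C_now = 46.89 * 97.135/100 = 45.547 Ah
Step 3: E_pack = V * C_now = 414.5 * 45.547 = 18879 Wh
Step 4: range = E_pack / consumption = 18879 / 205.2 = 92.00 km

92.00 km


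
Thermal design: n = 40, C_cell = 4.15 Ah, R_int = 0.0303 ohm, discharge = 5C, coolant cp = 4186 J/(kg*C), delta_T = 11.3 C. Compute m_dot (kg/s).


Step 1: I = 5 * 4.15 = 20.75 A
Step 2: Q_cell = I^2 * R = 20.75^2 * 0.0303 = 13.046 W
Step 3: Q_total = 40 * 13.046 = 521.84 W
Step 4: m_dot = Q_total / (cp * dT) = 521.84 / (4186 * 11.3) = 0.01103 kg/s

0.01103 kg/s


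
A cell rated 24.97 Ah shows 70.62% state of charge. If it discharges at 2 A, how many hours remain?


Step 1: remaining = SOC/100 * C_total = 70.62/100 * 24.97 = 17.634 Ah
Step 2: t = remaining / I = 17.634 / 2 = 8.817 hr

8.817 hr


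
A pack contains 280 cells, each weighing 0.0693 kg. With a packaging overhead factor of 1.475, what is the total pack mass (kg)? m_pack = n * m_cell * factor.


m_pack = n * m_cell * overhead = 280 * 0.0693 * 1.475 = 28.62 kg

28.62 kg


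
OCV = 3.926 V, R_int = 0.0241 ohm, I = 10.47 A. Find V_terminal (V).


IR drop = 10.47 * 0.0241 = 0.25233 V
V = 3.926 - 0.25233 = 3.674 V

3.674 V


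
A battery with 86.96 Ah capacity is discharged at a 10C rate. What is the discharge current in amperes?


I = C_rate * capacity = 10 * 86.96 = 869.6 A

869.6 A


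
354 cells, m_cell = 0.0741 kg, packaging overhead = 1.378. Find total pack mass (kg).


Cell mass sum = 354 * 0.0741 = 26.231 kg
With overhead 1.378: m_pack = 26.231 * 1.378 = 36.15 kg

36.15 kg


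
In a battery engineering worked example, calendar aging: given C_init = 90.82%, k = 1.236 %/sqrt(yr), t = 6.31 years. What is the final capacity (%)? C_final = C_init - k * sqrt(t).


sqrt(t) = sqrt(6.31) = 2.512
C_final = 90.82 - 1.236 * 2.512 = 87.72%

87.72%


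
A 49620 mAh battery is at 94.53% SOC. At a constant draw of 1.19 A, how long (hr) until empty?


Convert: C_total = 49620 mAh = 49.62 Ah
Step 1: remaining = SOC/100 * C_total = 94.53/100 * 49.62 = 46.906 Ah
Step 2: t = remaining / I = 46.906 / 1.19 = 39.42 hr

39.42 hr


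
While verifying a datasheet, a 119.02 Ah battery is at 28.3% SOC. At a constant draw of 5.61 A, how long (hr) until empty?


Step 1: remaining = SOC/100 * C_total = 28.3/100 * 119.02 = 33.683 Ah
Step 2: t = remaining / I = 33.683 / 5.61 = 6.004 hr

6.004 hr


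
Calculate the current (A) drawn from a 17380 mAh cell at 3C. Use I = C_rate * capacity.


Convert: capacity = 17380 mAh = 17.38 Ah
At 3C: I = 3 * 17.38 Ah = 52.14 A

52.14 A


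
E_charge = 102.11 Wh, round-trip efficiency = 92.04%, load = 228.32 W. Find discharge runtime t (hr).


Step 1: E_discharge = eta/100 * E_charge = 92.04/100 * 102.11 = 93.982 Wh
Step 2: t = E_discharge / P = 93.982 / 228.32 = 0.4116 hr

0.4116 hr


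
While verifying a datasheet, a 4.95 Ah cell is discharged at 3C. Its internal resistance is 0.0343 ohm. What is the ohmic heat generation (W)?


Step 1: I = C_rate * capacity = 3 * 4.95 = 14.85 A
Step 2: Q = I^2 * R = 14.85^2 * 0.0343 = 220.52 * 0.0343 = 7.564 W

7.564 W


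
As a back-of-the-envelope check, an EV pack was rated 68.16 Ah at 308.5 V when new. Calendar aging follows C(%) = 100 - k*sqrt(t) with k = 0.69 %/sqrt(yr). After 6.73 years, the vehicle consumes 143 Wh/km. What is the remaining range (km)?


Step 1: capacity retention = 100 - 0.69 * sqrt(6.73) = 100 - 0.69 * 2.5942 = 98.21%
Step 2: C_now = 68.16 * 98.21/100 = 66.94 Ah
Step 3: E_pack = V * C_now = 308.5 * 66.94 = 20651 Wh
Step 4: range = E_pack / consumption = 20651 / 143 = 144.4 km

144.4 km


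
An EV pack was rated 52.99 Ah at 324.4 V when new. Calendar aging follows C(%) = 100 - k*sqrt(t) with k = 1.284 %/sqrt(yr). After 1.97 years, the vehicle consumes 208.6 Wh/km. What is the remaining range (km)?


Step 1: capacity retention = 100 - 1.284 * sqrt(1.97) = 100 - 1.284 * 1.4036 = 98.198%
Step 2: C_now = 52.99 * 98.198/100 = 52.035 Ah
Step 3: E_pack = V * C_now = 324.4 * 52.035 = 16880 Wh
Step 4: range = E_pack / consumption = 16880 / 208.6 = 80.92 km

80.92 km


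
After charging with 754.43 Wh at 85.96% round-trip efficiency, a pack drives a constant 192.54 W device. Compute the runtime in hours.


Step 1: E_discharge = eta/100 * E_charge = 85.96/100 * 754.43 = 648.51 Wh
Step 2: t = E_discharge / P = 648.51 / 192.54 = 3.368 hr

3.368 hr


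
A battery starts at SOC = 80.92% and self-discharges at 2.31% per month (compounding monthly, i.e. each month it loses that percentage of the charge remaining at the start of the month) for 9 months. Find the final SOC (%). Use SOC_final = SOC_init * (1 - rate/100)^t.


Monthly retention factor = 1 - 2.31/100 = 0.9769
Over 9 months: factor^9 = 0.81031
SOC_final = 80.92 * 0.81031 = 65.57%

65.57%


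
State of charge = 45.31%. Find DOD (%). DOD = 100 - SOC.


Complement of SOC: DOD = 100% - 45.31% = 54.69%

54.69%


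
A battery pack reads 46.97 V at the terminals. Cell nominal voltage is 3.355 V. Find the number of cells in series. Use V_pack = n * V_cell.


n = V_pack / V_cell = 46.97 / 3.355 = 14

14


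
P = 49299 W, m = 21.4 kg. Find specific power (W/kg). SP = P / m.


SP = P / m = 49299 / 21.4 = 2304 W/kg

2304 W/kg


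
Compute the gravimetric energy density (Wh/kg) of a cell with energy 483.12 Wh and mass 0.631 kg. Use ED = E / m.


Specific energy = 483.12 Wh / 0.631 kg = 765.6 Wh/kg

765.6 Wh/kg


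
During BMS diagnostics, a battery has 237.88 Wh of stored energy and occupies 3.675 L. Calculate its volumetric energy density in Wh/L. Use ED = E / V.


ED = E / V = 237.88 / 3.675 = 64.73 Wh/L

64.73 Wh/L


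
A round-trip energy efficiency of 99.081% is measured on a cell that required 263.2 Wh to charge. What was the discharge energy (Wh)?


E_dis = eta/100 * E_chg = 99.081/100 * 263.2 = 260.8 Wh

260.8 Wh


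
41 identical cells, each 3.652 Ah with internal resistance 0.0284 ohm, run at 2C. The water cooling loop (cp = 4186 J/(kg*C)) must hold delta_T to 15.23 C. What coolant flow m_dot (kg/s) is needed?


Step 1: I = 2 * 3.652 = 7.304 A
Step 2: Q_cell = I^2 * R = 7.304^2 * 0.0284 = 1.5151 W
Step 3: Q_total = 41 * 1.5151 = 62.119 W
Step 4: m_dot = Q_total / (cp * dT) = 62.119 / (4186 * 15.23) = 9.744e-04 kg/s

9.744e-04 kg/s


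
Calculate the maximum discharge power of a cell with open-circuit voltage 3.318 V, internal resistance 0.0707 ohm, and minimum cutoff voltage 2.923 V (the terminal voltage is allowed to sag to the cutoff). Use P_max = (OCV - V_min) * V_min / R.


dV = OCV - V_min = 0.395 V (so I_max = dV / R)
P_max = dV * V_min / R = 0.395 * 2.923 / 0.0707 = 16.33 W

16.33 W


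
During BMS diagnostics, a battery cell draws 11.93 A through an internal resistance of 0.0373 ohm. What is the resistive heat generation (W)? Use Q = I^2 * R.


I^2 = 142.32
Q = 142.32 * 0.0373 = 5.309 W

5.309 W


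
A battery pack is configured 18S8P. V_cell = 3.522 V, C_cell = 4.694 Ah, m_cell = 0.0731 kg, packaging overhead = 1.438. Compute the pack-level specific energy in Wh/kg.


Step 1: V_pack = 18 * 3.522 = 63.396 V
Step 2: C_pack = 8 * 4.694 = 37.552 Ah
Step 3: E_pack = V_pack * C_pack = 63.396 * 37.552 = 2380.6 Wh
Step 4: m_pack = 18 * 8 * 0.0731 * 1.438 = 15.137 kg
Step 5: ED = E_pack / m_pack = 2380.6 / 15.137 = 157.3 Wh/kg

157.3 Wh/kg


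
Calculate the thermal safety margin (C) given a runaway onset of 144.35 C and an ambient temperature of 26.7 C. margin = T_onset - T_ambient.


margin = T_onset - T_ambient = 144.35 - 26.7 = 117.65 C

117.65 C


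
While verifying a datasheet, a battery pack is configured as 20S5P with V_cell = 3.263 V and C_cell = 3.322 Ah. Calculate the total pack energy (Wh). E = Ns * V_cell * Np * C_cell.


V_pack = 20 * 3.263 = 65.26 V
C_pack = 5 * 3.322 = 16.61 Ah
E = V_pack * C_pack = 65.26 * 16.61 = 1084 Wh

1084 Wh


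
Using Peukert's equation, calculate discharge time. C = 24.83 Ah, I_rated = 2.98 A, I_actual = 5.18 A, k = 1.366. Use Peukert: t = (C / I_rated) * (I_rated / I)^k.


Step 1: t_rated = C / I_rated = 24.83 / 2.98 = 8.3322 hr
Step 2: ratio = 2.98 / 5.18 = 0.57529
Step 3: ratio^k = 0.57529^1.366 = 0.4699
Step 4: t = t_rated * ratio^k = 8.3322 * 0.4699 = 3.915 hr

3.915 hr


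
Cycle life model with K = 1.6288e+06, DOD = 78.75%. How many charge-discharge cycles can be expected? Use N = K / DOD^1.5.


DOD^1.5 = 698.84
N = K / DOD^1.5 = 1.6288e+06 / 698.84 = 2331

2331 cycles


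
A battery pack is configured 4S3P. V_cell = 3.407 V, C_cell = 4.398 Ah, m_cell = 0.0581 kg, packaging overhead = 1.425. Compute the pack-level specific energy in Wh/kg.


Step 1: V_pack = 4 * 3.407 = 13.628 V
Step 2: C_pack = 3 * 4.398 = 13.194 Ah
Step 3: E_pack = V_pack * C_pack = 13.628 * 13.194 = 179.81 Wh
Step 4: m_pack = 4 * 3 * 0.0581 * 1.425 = 0.99351 kg
Step 5: ED = E_pack / m_pack = 179.81 / 0.99351 = 181.0 Wh/kg

181.0 Wh/kg


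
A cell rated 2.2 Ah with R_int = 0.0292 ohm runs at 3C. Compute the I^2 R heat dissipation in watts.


Step 1: I = C_rate * capacity = 3 * 2.2 = 6.6 A
Step 2: Q = I^2 * R = 6.6^2 * 0.0292 = 43.56 * 0.0292 = 1.272 W

1.272 W


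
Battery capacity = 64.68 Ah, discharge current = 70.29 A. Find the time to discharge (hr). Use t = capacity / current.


Runtime = 64.68 Ah / 70.29 A = 0.9202 hr

0.9202 hr


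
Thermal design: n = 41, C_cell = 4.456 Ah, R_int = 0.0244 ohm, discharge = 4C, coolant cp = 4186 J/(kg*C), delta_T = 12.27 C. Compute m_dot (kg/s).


Step 1: I = 4 * 4.456 = 17.824 A
Step 2: Q_cell = I^2 * R = 17.824^2 * 0.0244 = 7.7518 W
Step 3: Q_total = 41 * 7.7518 = 317.82 W
Step 4: m_dot = Q_total / (cp * dT) = 317.82 / (4186 * 12.27) = 0.006188 kg/s

0.006188 kg/s


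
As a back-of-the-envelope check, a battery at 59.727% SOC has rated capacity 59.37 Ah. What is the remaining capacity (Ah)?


remaining = SOC / 100 * total = 59.727 / 100 * 59.37 = 35.46 Ah

35.46 Ah


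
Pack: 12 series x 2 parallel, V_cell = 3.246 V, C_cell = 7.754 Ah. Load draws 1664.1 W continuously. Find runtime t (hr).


Step 1: E_pack = Ns * V_cell * Np * C_cell = 12 * 3.246 * 2 * 7.754 = 604.07 Wh
Step 2: t = E_pack / P = 604.07 / 1664.1 = 0.3630 hr

0.3630 hr


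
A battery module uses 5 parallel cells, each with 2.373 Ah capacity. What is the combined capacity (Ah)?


Parallel capacities add: 5 * 2.373 Ah = 11.865 Ah

11.865 Ah


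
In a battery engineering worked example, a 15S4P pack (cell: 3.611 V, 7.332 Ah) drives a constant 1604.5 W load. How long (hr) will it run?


Step 1: E_pack = Ns * V_cell * Np * C_cell = 15 * 3.611 * 4 * 7.332 = 1588.6 Wh
Step 2: t = E_pack / P = 1588.6 / 1604.5 = 0.9901 hr

0.9901 hr


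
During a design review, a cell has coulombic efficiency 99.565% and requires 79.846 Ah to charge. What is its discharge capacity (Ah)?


Q_dis = eta/100 * Q_chg = 99.565/100 * 79.846 = 79.50 Ah

79.50 Ah


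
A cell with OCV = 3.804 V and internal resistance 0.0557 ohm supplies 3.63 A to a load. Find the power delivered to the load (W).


Step 1: V_terminal = OCV - I*R = 3.804 - 3.63 * 0.0557 = 3.6018 V
Step 2: P_out = V_terminal * I = 3.6018 * 3.63 = 13.07 W

13.07 W


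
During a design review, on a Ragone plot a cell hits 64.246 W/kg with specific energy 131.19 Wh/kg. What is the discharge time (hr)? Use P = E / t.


t = E / P = 131.19 / 64.246 = 2.042 hr

2.042 hr


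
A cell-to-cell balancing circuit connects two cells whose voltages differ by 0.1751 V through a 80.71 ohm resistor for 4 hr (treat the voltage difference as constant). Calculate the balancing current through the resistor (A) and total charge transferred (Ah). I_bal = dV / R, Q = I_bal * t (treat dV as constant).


I_bal = dV / R = 0.1751 / 80.71 = 0.0021695 A
Q = I_bal * t = 0.0021695 * 4 = 0.008678 Ah

I=0.0021695 A, Q=0.008678 Ah


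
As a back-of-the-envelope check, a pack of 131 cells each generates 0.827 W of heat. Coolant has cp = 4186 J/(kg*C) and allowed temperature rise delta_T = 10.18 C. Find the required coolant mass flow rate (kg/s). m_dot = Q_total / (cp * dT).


Step 1: Total heat Q = 131 * 0.827 W = 108.34 W
Step 2: denom = cp * dT = 4186 * 10.18 = 42613
Step 3: m_dot = 108.34 / 42613 = 0.002542 kg/s

0.002542 kg/s


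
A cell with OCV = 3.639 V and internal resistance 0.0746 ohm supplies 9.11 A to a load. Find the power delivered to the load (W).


Step 1: V_terminal = OCV - I*R = 3.639 - 9.11 * 0.0746 = 2.9594 V
Step 2: P_out = V_terminal * I = 2.9594 * 9.11 = 26.96 W

26.96 W


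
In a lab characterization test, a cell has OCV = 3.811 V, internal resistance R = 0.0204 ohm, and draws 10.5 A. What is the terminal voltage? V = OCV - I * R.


IR drop = 10.5 * 0.0204 = 0.2142 V
V = 3.811 - 0.2142 = 3.597 V

3.597 V


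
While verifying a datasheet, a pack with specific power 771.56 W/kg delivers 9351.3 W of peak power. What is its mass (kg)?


m = P / SP = 9351.3 / 771.56 = 12.12 kg

12.12 kg


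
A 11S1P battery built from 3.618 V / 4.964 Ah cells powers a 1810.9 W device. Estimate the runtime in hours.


Step 1: E_pack = Ns * V_cell * Np * C_cell = 11 * 3.618 * 1 * 4.964 = 197.56 Wh
Step 2: t = E_pack / P = 197.56 / 1810.9 = 0.1091 hr

0.1091 hr


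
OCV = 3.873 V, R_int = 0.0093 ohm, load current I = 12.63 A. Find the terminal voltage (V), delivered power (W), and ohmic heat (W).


Step 1: V_terminal = OCV - I*R = 3.873 - 12.63 * 0.0093 = 3.7555 V
Step 2: P_out = V_terminal * I = 3.7555 * 12.63 = 47.43 W
Step 3: Q = I^2 * R = 12.63^2 * 0.0093 = 1.484 W

V=3.7555 V, P=47.43 W, Q=1.484 W


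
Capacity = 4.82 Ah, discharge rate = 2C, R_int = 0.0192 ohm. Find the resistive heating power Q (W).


Step 1: I = C_rate * capacity = 2 * 4.82 = 9.64 A
Step 2: Q = I^2 * R = 9.64^2 * 0.0192 = 92.93 * 0.0192 = 1.784 W

1.784 W


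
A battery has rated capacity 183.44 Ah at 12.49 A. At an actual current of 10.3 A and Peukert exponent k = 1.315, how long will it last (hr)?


t_rated = C / I_rated = 183.44 / 12.49 = 14.687 hr
(I_rated/I)^k = (1.2126)^1.315 = 1.2885
t = t_rated * (I_rated/I)^k = 14.687 * 1.2885 = 18.92 hr

18.92 hr


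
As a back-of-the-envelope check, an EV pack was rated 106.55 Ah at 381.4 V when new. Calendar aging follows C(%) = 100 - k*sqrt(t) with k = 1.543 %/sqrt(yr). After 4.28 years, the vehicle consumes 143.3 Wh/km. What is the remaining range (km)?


Step 1: capacity retention = 100 - 1.543 * sqrt(4.28) = 100 - 1.543 * 2.0688 = 96.808%
Step 2: C_now = 106.55 * 96.808/100 = 103.15 Ah
Step 3: E_pack = V * C_now = 381.4 * 103.15 = 39341 Wh
Step 4: range = E_pack / consumption = 39341 / 143.3 = 274.5 km

274.5 km


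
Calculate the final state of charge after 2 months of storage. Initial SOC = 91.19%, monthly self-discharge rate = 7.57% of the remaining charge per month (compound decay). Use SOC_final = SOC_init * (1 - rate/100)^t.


Monthly retention factor = 1 - 7.57/100 = 0.9243
Over 2 months: factor^2 = 0.85433
SOC_final = 91.19 * 0.85433 = 77.91%

77.91%


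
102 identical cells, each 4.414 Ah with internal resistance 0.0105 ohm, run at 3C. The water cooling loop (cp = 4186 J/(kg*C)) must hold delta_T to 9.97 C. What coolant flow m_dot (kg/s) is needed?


Step 1: I = 3 * 4.414 = 13.242 A
Step 2: Q_cell = I^2 * R = 13.242^2 * 0.0105 = 1.8412 W
Step 3: Q_total = 102 * 1.8412 = 187.8 W
Step 4: m_dot = Q_total / (cp * dT) = 187.8 / (4186 * 9.97) = 0.004500 kg/s

0.004500 kg/s


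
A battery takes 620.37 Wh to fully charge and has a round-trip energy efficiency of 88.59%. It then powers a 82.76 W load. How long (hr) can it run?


Step 1: E_discharge = eta/100 * E_charge = 88.59/100 * 620.37 = 549.59 Wh
Step 2: t = E_discharge / P = 549.59 / 82.76 = 6.641 hr

6.641 hr


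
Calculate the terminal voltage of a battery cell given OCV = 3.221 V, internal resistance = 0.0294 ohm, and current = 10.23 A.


IR drop = 10.23 * 0.0294 = 0.30076 V
V = 3.221 - 0.30076 = 2.920 V

2.920 V


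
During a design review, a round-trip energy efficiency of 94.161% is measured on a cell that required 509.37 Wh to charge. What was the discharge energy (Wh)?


E_dis = eta/100 * E_chg = 94.161/100 * 509.37 = 479.6 Wh

479.6 Wh


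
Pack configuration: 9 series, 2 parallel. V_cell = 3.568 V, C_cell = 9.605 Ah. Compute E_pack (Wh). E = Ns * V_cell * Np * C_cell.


V_pack = 9 * 3.568 = 32.112 V
C_pack = 2 * 9.605 = 19.21 Ah
E = V_pack * C_pack = 32.112 * 19.21 = 616.9 Wh

616.9 Wh


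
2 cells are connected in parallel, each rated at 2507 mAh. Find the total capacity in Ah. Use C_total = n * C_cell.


Convert: C_cell = 2507 mAh = 2.507 Ah
C_total = 2 * 2.507 = 5.014 Ah

5.014 Ah


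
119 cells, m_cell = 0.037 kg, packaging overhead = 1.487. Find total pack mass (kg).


Cell mass sum = 119 * 0.037 = 4.403 kg
With overhead 1.487: m_pack = 4.403 * 1.487 = 6.547 kg

6.547 kg


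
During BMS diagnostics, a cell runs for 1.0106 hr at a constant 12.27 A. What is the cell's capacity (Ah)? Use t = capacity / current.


C = I * t = 12.27 * 1.0106 = 12.40 Ah

12.40 Ah


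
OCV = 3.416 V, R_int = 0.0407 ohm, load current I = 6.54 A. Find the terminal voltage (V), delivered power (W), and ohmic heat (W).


Step 1: V_terminal = OCV - I*R = 3.416 - 6.54 * 0.0407 = 3.1498 V
Step 2: P_out = V_terminal * I = 3.1498 * 6.54 = 20.60 W
Step 3: Q = I^2 * R = 6.54^2 * 0.0407 = 1.741 W

V=3.1498 V, P=20.60 W, Q=1.741 W


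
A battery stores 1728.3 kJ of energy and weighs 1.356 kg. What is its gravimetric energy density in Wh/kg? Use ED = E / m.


Convert: E = 1728.3 kJ = 480.08 Wh
ED = E / m = 480.08 / 1.356 = 354.0 Wh/kg

354.0 Wh/kg


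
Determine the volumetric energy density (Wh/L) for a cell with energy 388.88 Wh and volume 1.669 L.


Volumetric ED = 388.88 Wh / 1.669 L = 233.0 Wh/L

233.0 Wh/L


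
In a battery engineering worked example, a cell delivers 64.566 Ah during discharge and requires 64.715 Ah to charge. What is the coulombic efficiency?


eta_c = Q_dis / Q_chg * 100 = 64.566 / 64.715 * 100 = 99.77%

99.77%


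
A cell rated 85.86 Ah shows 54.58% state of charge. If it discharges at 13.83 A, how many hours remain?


Step 1: remaining = SOC/100 * C_total = 54.58/100 * 85.86 = 46.862 Ah
Step 2: t = remaining / I = 46.862 / 13.83 = 3.388 hr

3.388 hr


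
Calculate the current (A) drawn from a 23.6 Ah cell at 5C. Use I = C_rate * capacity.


At 5C: I = 5 * 23.6 Ah = 118 A

118 A


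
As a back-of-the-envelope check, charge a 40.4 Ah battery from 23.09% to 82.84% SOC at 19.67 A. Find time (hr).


Step 1: dSOC = 82.84% - 23.09% = 59.75%
Step 2: delta_Ah = 40.4 * 59.75 / 100 = 24.139 Ah
Step 3: t = 24.139 / 19.67 = 1.227 hr

1.227 hr


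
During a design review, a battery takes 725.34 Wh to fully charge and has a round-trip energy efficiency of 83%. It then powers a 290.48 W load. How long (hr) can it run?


Step 1: E_discharge = eta/100 * E_charge = 83/100 * 725.34 = 602.03 Wh
Step 2: t = E_discharge / P = 602.03 / 290.48 = 2.073 hr

2.073 hr


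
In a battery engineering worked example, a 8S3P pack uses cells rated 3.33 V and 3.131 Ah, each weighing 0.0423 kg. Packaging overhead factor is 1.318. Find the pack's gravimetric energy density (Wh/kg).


Step 1: V_pack = 8 * 3.33 = 26.64 V
Step 2: C_pack = 3 * 3.131 = 9.393 Ah
Step 3: E_pack = V_pack * C_pack = 26.64 * 9.393 = 250.23 Wh
Step 4: m_pack = 8 * 3 * 0.0423 * 1.318 = 1.338 kg
Step 5: ED = E_pack / m_pack = 250.23 / 1.338 = 187.0 Wh/kg

187.0 Wh/kg


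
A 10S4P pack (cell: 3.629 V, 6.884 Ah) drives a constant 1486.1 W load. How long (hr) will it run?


Step 1: E_pack = Ns * V_cell * Np * C_cell = 10 * 3.629 * 4 * 6.884 = 999.28 Wh
Step 2: t = E_pack / P = 999.28 / 1486.1 = 0.6724 hr

0.6724 hr


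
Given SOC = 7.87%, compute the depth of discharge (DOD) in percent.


DOD = 100 - SOC = 100 - 7.87 = 92.13%

92.13%


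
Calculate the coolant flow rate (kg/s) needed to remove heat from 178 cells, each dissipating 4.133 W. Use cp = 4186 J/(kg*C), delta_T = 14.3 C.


Step 1: Total heat Q = 178 * 4.133 W = 735.67 W
Step 2: denom = cp * dT = 4186 * 14.3 = 59860
Step 3: m_dot = 735.67 / 59860 = 0.01229 kg/s

0.01229 kg/s


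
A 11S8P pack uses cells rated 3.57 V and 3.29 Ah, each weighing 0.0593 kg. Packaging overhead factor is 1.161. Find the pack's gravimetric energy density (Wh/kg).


Step 1: V_pack = 11 * 3.57 = 39.27 V
Step 2: C_pack = 8 * 3.29 = 26.32 Ah
Step 3: E_pack = V_pack * C_pack = 39.27 * 26.32 = 1033.6 Wh
Step 4: m_pack = 11 * 8 * 0.0593 * 1.161 = 6.0586 kg
Step 5: ED = E_pack / m_pack = 1033.6 / 6.0586 = 170.6 Wh/kg

170.6 Wh/kg


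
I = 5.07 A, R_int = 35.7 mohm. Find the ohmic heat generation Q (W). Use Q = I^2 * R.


Convert: R = 35.7 mohm = 0.0357 ohm
Q = I^2 * R = 5.07^2 * 0.0357 = 0.9177 W

0.9177 W


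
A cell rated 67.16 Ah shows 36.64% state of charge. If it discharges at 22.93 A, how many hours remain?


Step 1: remaining = SOC/100 * C_total = 36.64/100 * 67.16 = 24.607 Ah
Step 2: t = remaining / I = 24.607 / 22.93 = 1.073 hr

1.073 hr


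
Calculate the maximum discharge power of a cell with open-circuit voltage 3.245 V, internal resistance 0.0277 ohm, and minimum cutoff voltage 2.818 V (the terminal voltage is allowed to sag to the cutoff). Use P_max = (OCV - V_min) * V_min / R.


P_max = (OCV - V_min) * V_min / R = (3.245 - 2.818) * 2.818 / 0.0277 = 0.427 * 2.818 / 0.0277 = 43.44 W

43.44 W


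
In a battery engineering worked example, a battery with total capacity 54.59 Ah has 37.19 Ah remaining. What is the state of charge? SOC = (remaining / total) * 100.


SOC% = 37.19 / 54.59 * 100 = 68.13%

68.13%


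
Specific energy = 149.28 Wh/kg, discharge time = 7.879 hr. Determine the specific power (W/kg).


Specific power = 149.28 Wh/kg / 7.879 hr = 18.95 W/kg

18.95 W/kg


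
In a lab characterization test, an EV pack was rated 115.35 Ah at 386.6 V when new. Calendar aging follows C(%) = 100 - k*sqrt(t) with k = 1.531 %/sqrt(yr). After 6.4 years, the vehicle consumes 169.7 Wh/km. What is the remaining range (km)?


Step 1: capacity retention = 100 - 1.531 * sqrt(6.4) = 100 - 1.531 * 2.5298 = 96.127%
Step 2: C_now = 115.35 * 96.127/100 = 110.88 Ah
Step 3: E_pack = V * C_now = 386.6 * 110.88 = 42866 Wh
Step 4: range = E_pack / consumption = 42866 / 169.7 = 252.6 km

252.6 km


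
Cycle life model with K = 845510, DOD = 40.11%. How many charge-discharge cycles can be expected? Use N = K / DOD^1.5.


Step 1: DOD^1.5 = 40.11^1.5 = 254.03
Step 2: N = 845510 / 254.03 = 3328 cycles

3328 cycles


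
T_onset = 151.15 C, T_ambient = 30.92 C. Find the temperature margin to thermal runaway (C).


Safety margin = 151.15 C - 30.92 C = 120.23 C

120.23 C


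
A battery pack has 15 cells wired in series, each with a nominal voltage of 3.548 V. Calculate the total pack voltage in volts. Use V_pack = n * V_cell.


V_pack = n * V_cell = 15 * 3.548 = 53.22 V

53.22 V


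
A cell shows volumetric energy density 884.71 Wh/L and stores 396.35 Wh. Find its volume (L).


V = E / ED = 396.35 / 884.71 = 0.4480 L

0.4480 L


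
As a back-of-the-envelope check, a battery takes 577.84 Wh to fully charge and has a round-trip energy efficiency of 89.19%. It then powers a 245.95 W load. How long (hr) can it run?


Step 1: E_discharge = eta/100 * E_charge = 89.19/100 * 577.84 = 515.38 Wh
Step 2: t = E_discharge / P = 515.38 / 245.95 = 2.095 hr

2.095 hr


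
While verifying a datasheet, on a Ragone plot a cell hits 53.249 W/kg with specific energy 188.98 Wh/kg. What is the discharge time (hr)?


t = E / P = 188.98 / 53.249 = 3.549 hr

3.549 hr


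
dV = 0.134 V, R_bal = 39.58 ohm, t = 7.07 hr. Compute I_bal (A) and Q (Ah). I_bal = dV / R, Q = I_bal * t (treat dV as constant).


First, Ohm's law: I_bal = 0.134 V / 39.58 ohm = 0.0033855 A
Then Q = I * t = 0.0033855 A * 7.07 hr = 0.02394 Ah

I=0.0033855 A, Q=0.02394 Ah
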